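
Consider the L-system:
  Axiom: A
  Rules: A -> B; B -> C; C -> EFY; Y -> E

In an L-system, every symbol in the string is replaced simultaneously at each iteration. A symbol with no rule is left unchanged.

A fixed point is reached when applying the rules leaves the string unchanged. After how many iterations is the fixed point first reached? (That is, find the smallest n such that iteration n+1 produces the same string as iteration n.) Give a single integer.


Answer: 4

Derivation:
Step 0: A
Step 1: B
Step 2: C
Step 3: EFY
Step 4: EFE
Step 5: EFE  (unchanged — fixed point at step 4)


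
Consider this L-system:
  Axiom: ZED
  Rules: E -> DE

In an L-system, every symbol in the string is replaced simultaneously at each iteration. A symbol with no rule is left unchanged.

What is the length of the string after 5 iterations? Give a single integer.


Step 0: length = 3
Step 1: length = 4
Step 2: length = 5
Step 3: length = 6
Step 4: length = 7
Step 5: length = 8

Answer: 8


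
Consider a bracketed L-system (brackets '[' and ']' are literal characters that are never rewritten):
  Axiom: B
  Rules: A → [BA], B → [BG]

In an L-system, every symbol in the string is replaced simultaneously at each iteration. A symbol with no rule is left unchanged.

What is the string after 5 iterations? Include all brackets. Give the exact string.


Answer: [[[[[BG]G]G]G]G]

Derivation:
Step 0: B
Step 1: [BG]
Step 2: [[BG]G]
Step 3: [[[BG]G]G]
Step 4: [[[[BG]G]G]G]
Step 5: [[[[[BG]G]G]G]G]


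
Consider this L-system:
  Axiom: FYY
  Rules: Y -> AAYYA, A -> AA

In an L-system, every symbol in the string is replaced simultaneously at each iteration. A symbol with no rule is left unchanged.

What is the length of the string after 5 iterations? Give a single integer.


Answer: 545

Derivation:
Step 0: length = 3
Step 1: length = 11
Step 2: length = 33
Step 3: length = 89
Step 4: length = 225
Step 5: length = 545


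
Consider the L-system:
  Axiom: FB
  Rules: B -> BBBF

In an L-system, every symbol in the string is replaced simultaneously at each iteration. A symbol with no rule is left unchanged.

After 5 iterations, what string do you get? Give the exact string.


Step 0: FB
Step 1: FBBBF
Step 2: FBBBFBBBFBBBFF
Step 3: FBBBFBBBFBBBFFBBBFBBBFBBBFFBBBFBBBFBBBFFF
Step 4: FBBBFBBBFBBBFFBBBFBBBFBBBFFBBBFBBBFBBBFFFBBBFBBBFBBBFFBBBFBBBFBBBFFBBBFBBBFBBBFFFBBBFBBBFBBBFFBBBFBBBFBBBFFBBBFBBBFBBBFFFF
Step 5: FBBBFBBBFBBBFFBBBFBBBFBBBFFBBBFBBBFBBBFFFBBBFBBBFBBBFFBBBFBBBFBBBFFBBBFBBBFBBBFFFBBBFBBBFBBBFFBBBFBBBFBBBFFBBBFBBBFBBBFFFFBBBFBBBFBBBFFBBBFBBBFBBBFFBBBFBBBFBBBFFFBBBFBBBFBBBFFBBBFBBBFBBBFFBBBFBBBFBBBFFFBBBFBBBFBBBFFBBBFBBBFBBBFFBBBFBBBFBBBFFFFBBBFBBBFBBBFFBBBFBBBFBBBFFBBBFBBBFBBBFFFBBBFBBBFBBBFFBBBFBBBFBBBFFBBBFBBBFBBBFFFBBBFBBBFBBBFFBBBFBBBFBBBFFBBBFBBBFBBBFFFFF

Answer: FBBBFBBBFBBBFFBBBFBBBFBBBFFBBBFBBBFBBBFFFBBBFBBBFBBBFFBBBFBBBFBBBFFBBBFBBBFBBBFFFBBBFBBBFBBBFFBBBFBBBFBBBFFBBBFBBBFBBBFFFFBBBFBBBFBBBFFBBBFBBBFBBBFFBBBFBBBFBBBFFFBBBFBBBFBBBFFBBBFBBBFBBBFFBBBFBBBFBBBFFFBBBFBBBFBBBFFBBBFBBBFBBBFFBBBFBBBFBBBFFFFBBBFBBBFBBBFFBBBFBBBFBBBFFBBBFBBBFBBBFFFBBBFBBBFBBBFFBBBFBBBFBBBFFBBBFBBBFBBBFFFBBBFBBBFBBBFFBBBFBBBFBBBFFBBBFBBBFBBBFFFFF


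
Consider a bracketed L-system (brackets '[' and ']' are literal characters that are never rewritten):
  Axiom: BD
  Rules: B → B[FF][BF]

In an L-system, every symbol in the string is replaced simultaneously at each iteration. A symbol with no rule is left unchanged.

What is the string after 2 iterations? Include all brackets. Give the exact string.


Answer: B[FF][BF][FF][B[FF][BF]F]D

Derivation:
Step 0: BD
Step 1: B[FF][BF]D
Step 2: B[FF][BF][FF][B[FF][BF]F]D


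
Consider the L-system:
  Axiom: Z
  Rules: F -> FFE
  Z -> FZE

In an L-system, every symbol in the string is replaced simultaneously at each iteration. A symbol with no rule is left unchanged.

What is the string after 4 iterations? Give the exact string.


Step 0: Z
Step 1: FZE
Step 2: FFEFZEE
Step 3: FFEFFEEFFEFZEEE
Step 4: FFEFFEEFFEFFEEEFFEFFEEFFEFZEEEE

Answer: FFEFFEEFFEFFEEEFFEFFEEFFEFZEEEE


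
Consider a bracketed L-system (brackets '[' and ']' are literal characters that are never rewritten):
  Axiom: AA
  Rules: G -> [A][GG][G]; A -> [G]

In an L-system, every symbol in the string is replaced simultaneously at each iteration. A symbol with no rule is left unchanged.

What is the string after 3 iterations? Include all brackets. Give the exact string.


Step 0: AA
Step 1: [G][G]
Step 2: [[A][GG][G]][[A][GG][G]]
Step 3: [[[G]][[A][GG][G][A][GG][G]][[A][GG][G]]][[[G]][[A][GG][G][A][GG][G]][[A][GG][G]]]

Answer: [[[G]][[A][GG][G][A][GG][G]][[A][GG][G]]][[[G]][[A][GG][G][A][GG][G]][[A][GG][G]]]


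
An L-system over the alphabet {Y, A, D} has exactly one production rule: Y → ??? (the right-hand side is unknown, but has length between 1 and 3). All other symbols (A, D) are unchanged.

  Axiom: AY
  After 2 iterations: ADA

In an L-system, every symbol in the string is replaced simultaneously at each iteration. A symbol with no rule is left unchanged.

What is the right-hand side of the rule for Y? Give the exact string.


Answer: DA

Derivation:
Trying Y → DA:
  Step 0: AY
  Step 1: ADA
  Step 2: ADA
Matches the given result.


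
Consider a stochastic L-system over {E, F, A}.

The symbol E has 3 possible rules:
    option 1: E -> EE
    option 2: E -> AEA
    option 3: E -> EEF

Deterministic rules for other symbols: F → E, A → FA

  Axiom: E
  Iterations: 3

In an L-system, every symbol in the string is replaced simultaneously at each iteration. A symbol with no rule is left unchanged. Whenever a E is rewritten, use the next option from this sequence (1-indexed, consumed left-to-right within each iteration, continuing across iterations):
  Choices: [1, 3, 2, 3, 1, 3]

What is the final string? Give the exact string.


Step 0: E
Step 1: EE  (used choices [1])
Step 2: EEFAEA  (used choices [3, 2])
Step 3: EEFEEEFAEEFFA  (used choices [3, 1, 3])

Answer: EEFEEEFAEEFFA


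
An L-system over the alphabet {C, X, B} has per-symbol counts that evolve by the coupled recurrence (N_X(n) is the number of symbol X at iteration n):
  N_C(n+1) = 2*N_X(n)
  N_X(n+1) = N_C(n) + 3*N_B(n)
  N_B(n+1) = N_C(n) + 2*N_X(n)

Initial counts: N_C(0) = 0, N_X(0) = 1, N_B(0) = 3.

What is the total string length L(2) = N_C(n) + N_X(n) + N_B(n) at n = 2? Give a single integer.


Answer: 46

Derivation:
Step 0: N_C=0, N_X=1, N_B=3, L=4
Step 1: N_C=2, N_X=9, N_B=2, L=13
Step 2: N_C=18, N_X=8, N_B=20, L=46


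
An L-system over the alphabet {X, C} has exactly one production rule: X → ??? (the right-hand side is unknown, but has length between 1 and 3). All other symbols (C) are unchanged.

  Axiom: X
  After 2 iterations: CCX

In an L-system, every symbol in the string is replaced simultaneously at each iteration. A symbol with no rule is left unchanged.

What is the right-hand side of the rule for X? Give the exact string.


Answer: CX

Derivation:
Trying X → CX:
  Step 0: X
  Step 1: CX
  Step 2: CCX
Matches the given result.


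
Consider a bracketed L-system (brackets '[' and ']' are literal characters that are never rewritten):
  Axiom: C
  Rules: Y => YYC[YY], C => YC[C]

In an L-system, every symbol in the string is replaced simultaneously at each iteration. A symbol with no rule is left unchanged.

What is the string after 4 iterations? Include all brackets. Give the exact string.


Answer: YYC[YY]YYC[YY]YC[C][YYC[YY]YYC[YY]]YYC[YY]YYC[YY]YC[C][YYC[YY]YYC[YY]]YYC[YY]YC[C][YC[C]][YYC[YY]YYC[YY]YC[C][YYC[YY]YYC[YY]]YYC[YY]YYC[YY]YC[C][YYC[YY]YYC[YY]]]YYC[YY]YYC[YY]YC[C][YYC[YY]YYC[YY]]YYC[YY]YC[C][YC[C]][YYC[YY]YC[C][YC[C]]][YYC[YY]YYC[YY]YC[C][YYC[YY]YYC[YY]]YYC[YY]YC[C][YC[C]][YYC[YY]YC[C][YC[C]]]]

Derivation:
Step 0: C
Step 1: YC[C]
Step 2: YYC[YY]YC[C][YC[C]]
Step 3: YYC[YY]YYC[YY]YC[C][YYC[YY]YYC[YY]]YYC[YY]YC[C][YC[C]][YYC[YY]YC[C][YC[C]]]
Step 4: YYC[YY]YYC[YY]YC[C][YYC[YY]YYC[YY]]YYC[YY]YYC[YY]YC[C][YYC[YY]YYC[YY]]YYC[YY]YC[C][YC[C]][YYC[YY]YYC[YY]YC[C][YYC[YY]YYC[YY]]YYC[YY]YYC[YY]YC[C][YYC[YY]YYC[YY]]]YYC[YY]YYC[YY]YC[C][YYC[YY]YYC[YY]]YYC[YY]YC[C][YC[C]][YYC[YY]YC[C][YC[C]]][YYC[YY]YYC[YY]YC[C][YYC[YY]YYC[YY]]YYC[YY]YC[C][YC[C]][YYC[YY]YC[C][YC[C]]]]


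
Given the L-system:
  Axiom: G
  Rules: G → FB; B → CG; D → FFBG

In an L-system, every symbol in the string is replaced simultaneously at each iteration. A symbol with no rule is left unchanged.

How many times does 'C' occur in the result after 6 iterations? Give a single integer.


Step 0: G  (0 'C')
Step 1: FB  (0 'C')
Step 2: FCG  (1 'C')
Step 3: FCFB  (1 'C')
Step 4: FCFCG  (2 'C')
Step 5: FCFCFB  (2 'C')
Step 6: FCFCFCG  (3 'C')

Answer: 3


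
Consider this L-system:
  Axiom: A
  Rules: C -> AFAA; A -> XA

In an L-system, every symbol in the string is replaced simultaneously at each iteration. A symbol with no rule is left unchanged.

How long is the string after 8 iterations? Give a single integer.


Answer: 9

Derivation:
Step 0: length = 1
Step 1: length = 2
Step 2: length = 3
Step 3: length = 4
Step 4: length = 5
Step 5: length = 6
Step 6: length = 7
Step 7: length = 8
Step 8: length = 9


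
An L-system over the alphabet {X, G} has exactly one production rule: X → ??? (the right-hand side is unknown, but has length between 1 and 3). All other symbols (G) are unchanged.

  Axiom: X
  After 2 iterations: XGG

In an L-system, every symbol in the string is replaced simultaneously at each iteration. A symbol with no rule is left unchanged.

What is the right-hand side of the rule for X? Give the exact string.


Answer: XG

Derivation:
Trying X → XG:
  Step 0: X
  Step 1: XG
  Step 2: XGG
Matches the given result.


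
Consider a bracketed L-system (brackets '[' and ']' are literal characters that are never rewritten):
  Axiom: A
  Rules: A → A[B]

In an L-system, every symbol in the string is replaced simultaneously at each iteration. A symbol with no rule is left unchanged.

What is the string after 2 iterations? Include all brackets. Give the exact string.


Step 0: A
Step 1: A[B]
Step 2: A[B][B]

Answer: A[B][B]


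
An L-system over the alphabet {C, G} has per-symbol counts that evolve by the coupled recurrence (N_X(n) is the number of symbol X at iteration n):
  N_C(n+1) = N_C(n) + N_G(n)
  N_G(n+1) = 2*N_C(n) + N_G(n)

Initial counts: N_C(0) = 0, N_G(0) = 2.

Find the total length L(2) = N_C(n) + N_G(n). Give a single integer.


Step 0: N_C=0, N_G=2, L=2
Step 1: N_C=2, N_G=2, L=4
Step 2: N_C=4, N_G=6, L=10

Answer: 10


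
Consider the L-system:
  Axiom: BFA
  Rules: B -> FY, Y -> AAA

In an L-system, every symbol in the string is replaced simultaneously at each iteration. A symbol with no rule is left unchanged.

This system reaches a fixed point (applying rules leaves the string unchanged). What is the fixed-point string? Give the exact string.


Answer: FAAAFA

Derivation:
Step 0: BFA
Step 1: FYFA
Step 2: FAAAFA
Step 3: FAAAFA  (unchanged — fixed point at step 2)


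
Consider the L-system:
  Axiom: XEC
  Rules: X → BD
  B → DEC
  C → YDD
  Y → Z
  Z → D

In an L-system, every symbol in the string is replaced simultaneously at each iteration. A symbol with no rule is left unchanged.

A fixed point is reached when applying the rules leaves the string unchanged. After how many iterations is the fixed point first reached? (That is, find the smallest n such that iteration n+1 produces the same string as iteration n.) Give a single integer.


Step 0: XEC
Step 1: BDEYDD
Step 2: DECDEZDD
Step 3: DEYDDDEDDD
Step 4: DEZDDDEDDD
Step 5: DEDDDDEDDD
Step 6: DEDDDDEDDD  (unchanged — fixed point at step 5)

Answer: 5


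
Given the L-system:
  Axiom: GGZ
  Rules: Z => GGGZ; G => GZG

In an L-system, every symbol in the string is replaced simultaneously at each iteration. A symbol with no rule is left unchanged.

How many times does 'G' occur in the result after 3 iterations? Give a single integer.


Answer: 76

Derivation:
Step 0: GGZ  (2 'G')
Step 1: GZGGZGGGGZ  (7 'G')
Step 2: GZGGGGZGZGGZGGGGZGZGGZGGZGGZGGGGZ  (23 'G')
Step 3: GZGGGGZGZGGZGGZGGZGGGGZGZGGGGZGZGGZGGGGZGZGGZGGZGGZGGGGZGZGGGGZGZGGZGGGGZGZGGZGGGGZGZGGZGGGGZGZGGZGGZGGZGGGGZ  (76 'G')


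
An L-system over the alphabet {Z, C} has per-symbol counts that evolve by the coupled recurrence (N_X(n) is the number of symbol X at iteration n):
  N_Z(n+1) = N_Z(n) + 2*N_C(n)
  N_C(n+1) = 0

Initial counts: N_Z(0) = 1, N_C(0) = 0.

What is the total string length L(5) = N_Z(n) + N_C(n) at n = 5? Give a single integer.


Step 0: N_Z=1, N_C=0, L=1
Step 1: N_Z=1, N_C=0, L=1
Step 2: N_Z=1, N_C=0, L=1
Step 3: N_Z=1, N_C=0, L=1
Step 4: N_Z=1, N_C=0, L=1
Step 5: N_Z=1, N_C=0, L=1

Answer: 1


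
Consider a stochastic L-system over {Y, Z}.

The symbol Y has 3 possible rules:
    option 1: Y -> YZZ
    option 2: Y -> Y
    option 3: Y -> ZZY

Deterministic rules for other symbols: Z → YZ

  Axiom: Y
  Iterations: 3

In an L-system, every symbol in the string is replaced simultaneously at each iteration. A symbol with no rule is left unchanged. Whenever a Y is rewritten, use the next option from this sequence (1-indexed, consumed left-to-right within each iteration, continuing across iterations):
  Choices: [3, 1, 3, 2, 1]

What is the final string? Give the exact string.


Answer: ZZYYZYYZYZZYZYZ

Derivation:
Step 0: Y
Step 1: ZZY  (used choices [3])
Step 2: YZYZYZZ  (used choices [1])
Step 3: ZZYYZYYZYZZYZYZ  (used choices [3, 2, 1])


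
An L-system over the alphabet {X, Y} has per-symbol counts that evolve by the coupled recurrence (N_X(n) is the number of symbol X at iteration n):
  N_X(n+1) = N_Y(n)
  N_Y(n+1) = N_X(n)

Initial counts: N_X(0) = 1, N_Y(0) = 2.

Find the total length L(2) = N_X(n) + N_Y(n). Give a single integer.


Answer: 3

Derivation:
Step 0: N_X=1, N_Y=2, L=3
Step 1: N_X=2, N_Y=1, L=3
Step 2: N_X=1, N_Y=2, L=3


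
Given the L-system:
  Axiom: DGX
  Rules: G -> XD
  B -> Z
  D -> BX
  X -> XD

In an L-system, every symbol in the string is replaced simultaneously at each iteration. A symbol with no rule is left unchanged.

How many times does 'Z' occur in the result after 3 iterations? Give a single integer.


Step 0: DGX  (0 'Z')
Step 1: BXXDXD  (0 'Z')
Step 2: ZXDXDBXXDBX  (1 'Z')
Step 3: ZXDBXXDBXZXDXDBXZXD  (3 'Z')

Answer: 3


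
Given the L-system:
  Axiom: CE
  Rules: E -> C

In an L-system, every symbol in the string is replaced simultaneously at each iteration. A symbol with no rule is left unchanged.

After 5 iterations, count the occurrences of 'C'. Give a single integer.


Answer: 2

Derivation:
Step 0: CE  (1 'C')
Step 1: CC  (2 'C')
Step 2: CC  (2 'C')
Step 3: CC  (2 'C')
Step 4: CC  (2 'C')
Step 5: CC  (2 'C')


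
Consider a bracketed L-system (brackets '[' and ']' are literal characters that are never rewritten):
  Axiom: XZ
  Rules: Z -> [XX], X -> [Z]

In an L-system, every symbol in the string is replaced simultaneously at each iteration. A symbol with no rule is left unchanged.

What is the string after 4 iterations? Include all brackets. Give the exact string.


Answer: [[[[XX]][[XX]]]][[[[Z][Z]]][[[Z][Z]]]]

Derivation:
Step 0: XZ
Step 1: [Z][XX]
Step 2: [[XX]][[Z][Z]]
Step 3: [[[Z][Z]]][[[XX]][[XX]]]
Step 4: [[[[XX]][[XX]]]][[[[Z][Z]]][[[Z][Z]]]]


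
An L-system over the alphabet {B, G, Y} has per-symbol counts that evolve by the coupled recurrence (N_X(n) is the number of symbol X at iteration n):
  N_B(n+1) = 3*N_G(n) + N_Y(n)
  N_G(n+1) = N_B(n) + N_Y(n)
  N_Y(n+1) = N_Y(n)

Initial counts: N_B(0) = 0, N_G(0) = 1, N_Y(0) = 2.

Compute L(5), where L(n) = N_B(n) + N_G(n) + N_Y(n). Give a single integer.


Step 0: N_B=0, N_G=1, N_Y=2, L=3
Step 1: N_B=5, N_G=2, N_Y=2, L=9
Step 2: N_B=8, N_G=7, N_Y=2, L=17
Step 3: N_B=23, N_G=10, N_Y=2, L=35
Step 4: N_B=32, N_G=25, N_Y=2, L=59
Step 5: N_B=77, N_G=34, N_Y=2, L=113

Answer: 113


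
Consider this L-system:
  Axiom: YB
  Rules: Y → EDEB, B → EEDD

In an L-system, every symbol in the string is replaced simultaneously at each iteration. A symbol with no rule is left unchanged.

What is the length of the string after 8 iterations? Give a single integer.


Answer: 11

Derivation:
Step 0: length = 2
Step 1: length = 8
Step 2: length = 11
Step 3: length = 11
Step 4: length = 11
Step 5: length = 11
Step 6: length = 11
Step 7: length = 11
Step 8: length = 11


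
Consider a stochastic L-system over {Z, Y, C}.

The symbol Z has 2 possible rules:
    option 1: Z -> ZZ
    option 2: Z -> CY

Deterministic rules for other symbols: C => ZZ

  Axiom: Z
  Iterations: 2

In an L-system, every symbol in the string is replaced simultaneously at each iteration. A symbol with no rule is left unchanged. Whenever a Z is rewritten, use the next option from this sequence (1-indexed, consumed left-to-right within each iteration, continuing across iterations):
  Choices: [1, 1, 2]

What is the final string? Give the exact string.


Answer: ZZCY

Derivation:
Step 0: Z
Step 1: ZZ  (used choices [1])
Step 2: ZZCY  (used choices [1, 2])


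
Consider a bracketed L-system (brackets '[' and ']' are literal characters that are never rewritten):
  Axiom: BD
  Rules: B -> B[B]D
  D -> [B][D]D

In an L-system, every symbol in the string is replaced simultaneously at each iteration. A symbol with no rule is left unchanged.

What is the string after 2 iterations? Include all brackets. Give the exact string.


Step 0: BD
Step 1: B[B]D[B][D]D
Step 2: B[B]D[B[B]D][B][D]D[B[B]D][[B][D]D][B][D]D

Answer: B[B]D[B[B]D][B][D]D[B[B]D][[B][D]D][B][D]D


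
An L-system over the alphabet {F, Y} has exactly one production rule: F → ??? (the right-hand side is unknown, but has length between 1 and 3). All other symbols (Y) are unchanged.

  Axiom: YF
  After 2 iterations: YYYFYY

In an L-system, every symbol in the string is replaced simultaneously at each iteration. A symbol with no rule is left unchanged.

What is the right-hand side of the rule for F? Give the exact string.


Answer: YFY

Derivation:
Trying F → YFY:
  Step 0: YF
  Step 1: YYFY
  Step 2: YYYFYY
Matches the given result.


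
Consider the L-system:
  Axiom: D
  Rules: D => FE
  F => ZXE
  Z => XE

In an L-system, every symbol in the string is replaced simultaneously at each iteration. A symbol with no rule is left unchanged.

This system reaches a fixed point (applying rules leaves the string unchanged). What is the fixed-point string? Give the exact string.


Answer: XEXEE

Derivation:
Step 0: D
Step 1: FE
Step 2: ZXEE
Step 3: XEXEE
Step 4: XEXEE  (unchanged — fixed point at step 3)


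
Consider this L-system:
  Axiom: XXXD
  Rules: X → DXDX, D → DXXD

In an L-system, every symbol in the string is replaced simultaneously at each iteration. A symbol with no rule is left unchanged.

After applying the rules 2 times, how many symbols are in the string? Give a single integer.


Step 0: length = 4
Step 1: length = 16
Step 2: length = 64

Answer: 64


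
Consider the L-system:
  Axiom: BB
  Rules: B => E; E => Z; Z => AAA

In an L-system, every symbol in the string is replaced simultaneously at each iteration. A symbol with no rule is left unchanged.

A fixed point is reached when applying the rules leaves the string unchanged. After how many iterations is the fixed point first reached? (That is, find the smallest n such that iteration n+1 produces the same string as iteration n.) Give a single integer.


Answer: 3

Derivation:
Step 0: BB
Step 1: EE
Step 2: ZZ
Step 3: AAAAAA
Step 4: AAAAAA  (unchanged — fixed point at step 3)


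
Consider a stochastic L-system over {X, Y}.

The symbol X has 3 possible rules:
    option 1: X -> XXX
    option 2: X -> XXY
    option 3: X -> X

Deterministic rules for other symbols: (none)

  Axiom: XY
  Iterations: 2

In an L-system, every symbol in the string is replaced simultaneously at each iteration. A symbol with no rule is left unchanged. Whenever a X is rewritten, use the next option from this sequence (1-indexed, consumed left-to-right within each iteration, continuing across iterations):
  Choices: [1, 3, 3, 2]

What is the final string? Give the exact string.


Step 0: XY
Step 1: XXXY  (used choices [1])
Step 2: XXXXYY  (used choices [3, 3, 2])

Answer: XXXXYY


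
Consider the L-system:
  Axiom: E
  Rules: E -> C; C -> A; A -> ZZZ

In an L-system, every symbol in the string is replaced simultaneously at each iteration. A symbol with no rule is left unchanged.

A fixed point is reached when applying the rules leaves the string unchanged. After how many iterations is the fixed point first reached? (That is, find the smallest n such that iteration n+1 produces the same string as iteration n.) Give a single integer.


Step 0: E
Step 1: C
Step 2: A
Step 3: ZZZ
Step 4: ZZZ  (unchanged — fixed point at step 3)

Answer: 3


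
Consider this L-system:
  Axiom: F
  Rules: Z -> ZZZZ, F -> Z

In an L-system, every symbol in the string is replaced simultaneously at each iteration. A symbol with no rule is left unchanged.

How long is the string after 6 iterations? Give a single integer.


Step 0: length = 1
Step 1: length = 1
Step 2: length = 4
Step 3: length = 16
Step 4: length = 64
Step 5: length = 256
Step 6: length = 1024

Answer: 1024


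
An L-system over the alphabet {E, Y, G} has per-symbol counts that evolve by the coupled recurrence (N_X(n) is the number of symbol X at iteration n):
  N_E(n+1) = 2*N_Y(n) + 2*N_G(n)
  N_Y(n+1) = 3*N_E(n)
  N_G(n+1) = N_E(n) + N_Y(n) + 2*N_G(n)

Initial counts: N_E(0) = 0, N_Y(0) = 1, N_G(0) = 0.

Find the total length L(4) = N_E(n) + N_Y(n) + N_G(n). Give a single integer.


Answer: 162

Derivation:
Step 0: N_E=0, N_Y=1, N_G=0, L=1
Step 1: N_E=2, N_Y=0, N_G=1, L=3
Step 2: N_E=2, N_Y=6, N_G=4, L=12
Step 3: N_E=20, N_Y=6, N_G=16, L=42
Step 4: N_E=44, N_Y=60, N_G=58, L=162


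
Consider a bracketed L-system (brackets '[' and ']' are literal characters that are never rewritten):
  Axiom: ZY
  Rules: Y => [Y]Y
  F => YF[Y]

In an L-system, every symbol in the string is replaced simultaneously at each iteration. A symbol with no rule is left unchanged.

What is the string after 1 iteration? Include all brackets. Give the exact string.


Answer: Z[Y]Y

Derivation:
Step 0: ZY
Step 1: Z[Y]Y


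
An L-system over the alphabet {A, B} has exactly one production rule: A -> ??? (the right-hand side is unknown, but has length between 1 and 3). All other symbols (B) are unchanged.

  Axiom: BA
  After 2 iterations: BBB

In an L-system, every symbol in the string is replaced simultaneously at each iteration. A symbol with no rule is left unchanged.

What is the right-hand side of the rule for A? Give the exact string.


Answer: BB

Derivation:
Trying A -> BB:
  Step 0: BA
  Step 1: BBB
  Step 2: BBB
Matches the given result.


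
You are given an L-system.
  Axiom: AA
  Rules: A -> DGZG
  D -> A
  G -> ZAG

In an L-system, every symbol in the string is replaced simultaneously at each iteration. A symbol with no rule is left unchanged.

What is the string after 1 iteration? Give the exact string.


Answer: DGZGDGZG

Derivation:
Step 0: AA
Step 1: DGZGDGZG


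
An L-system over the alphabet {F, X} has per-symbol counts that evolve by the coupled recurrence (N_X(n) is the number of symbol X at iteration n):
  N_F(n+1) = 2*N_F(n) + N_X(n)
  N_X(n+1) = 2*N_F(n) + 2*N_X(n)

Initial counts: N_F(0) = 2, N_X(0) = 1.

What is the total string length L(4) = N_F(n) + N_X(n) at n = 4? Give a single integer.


Answer: 444

Derivation:
Step 0: N_F=2, N_X=1, L=3
Step 1: N_F=5, N_X=6, L=11
Step 2: N_F=16, N_X=22, L=38
Step 3: N_F=54, N_X=76, L=130
Step 4: N_F=184, N_X=260, L=444


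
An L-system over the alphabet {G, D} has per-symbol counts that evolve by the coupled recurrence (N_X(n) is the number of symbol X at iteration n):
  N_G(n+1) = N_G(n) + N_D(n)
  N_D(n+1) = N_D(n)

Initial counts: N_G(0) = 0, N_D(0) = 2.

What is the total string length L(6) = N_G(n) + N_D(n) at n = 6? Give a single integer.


Answer: 14

Derivation:
Step 0: N_G=0, N_D=2, L=2
Step 1: N_G=2, N_D=2, L=4
Step 2: N_G=4, N_D=2, L=6
Step 3: N_G=6, N_D=2, L=8
Step 4: N_G=8, N_D=2, L=10
Step 5: N_G=10, N_D=2, L=12
Step 6: N_G=12, N_D=2, L=14


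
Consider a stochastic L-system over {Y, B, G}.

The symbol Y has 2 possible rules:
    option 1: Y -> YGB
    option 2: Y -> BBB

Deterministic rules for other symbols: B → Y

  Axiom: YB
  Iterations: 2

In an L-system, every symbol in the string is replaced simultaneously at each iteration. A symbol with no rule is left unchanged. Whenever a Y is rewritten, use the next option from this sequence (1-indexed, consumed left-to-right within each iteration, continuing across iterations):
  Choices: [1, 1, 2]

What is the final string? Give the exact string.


Step 0: YB
Step 1: YGBY  (used choices [1])
Step 2: YGBGYBBB  (used choices [1, 2])

Answer: YGBGYBBB


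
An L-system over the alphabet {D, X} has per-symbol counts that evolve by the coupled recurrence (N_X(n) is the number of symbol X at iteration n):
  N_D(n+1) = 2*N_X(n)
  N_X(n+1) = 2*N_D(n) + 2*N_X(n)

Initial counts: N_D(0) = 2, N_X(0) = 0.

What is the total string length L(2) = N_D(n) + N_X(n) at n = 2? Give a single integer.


Step 0: N_D=2, N_X=0, L=2
Step 1: N_D=0, N_X=4, L=4
Step 2: N_D=8, N_X=8, L=16

Answer: 16


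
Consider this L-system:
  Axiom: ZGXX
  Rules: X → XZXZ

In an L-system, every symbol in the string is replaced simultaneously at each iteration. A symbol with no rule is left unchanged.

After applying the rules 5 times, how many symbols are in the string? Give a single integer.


Answer: 190

Derivation:
Step 0: length = 4
Step 1: length = 10
Step 2: length = 22
Step 3: length = 46
Step 4: length = 94
Step 5: length = 190


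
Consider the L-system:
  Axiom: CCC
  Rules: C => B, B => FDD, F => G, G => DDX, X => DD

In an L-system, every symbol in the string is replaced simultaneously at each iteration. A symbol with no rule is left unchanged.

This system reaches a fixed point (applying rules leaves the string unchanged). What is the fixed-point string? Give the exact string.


Answer: DDDDDDDDDDDDDDDDDD

Derivation:
Step 0: CCC
Step 1: BBB
Step 2: FDDFDDFDD
Step 3: GDDGDDGDD
Step 4: DDXDDDDXDDDDXDD
Step 5: DDDDDDDDDDDDDDDDDD
Step 6: DDDDDDDDDDDDDDDDDD  (unchanged — fixed point at step 5)


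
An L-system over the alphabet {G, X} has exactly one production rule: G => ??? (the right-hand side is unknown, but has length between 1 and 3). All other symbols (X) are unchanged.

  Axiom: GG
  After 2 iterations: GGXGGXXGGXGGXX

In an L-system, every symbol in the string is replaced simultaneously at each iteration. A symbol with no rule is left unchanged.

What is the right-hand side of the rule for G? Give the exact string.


Trying G => GGX:
  Step 0: GG
  Step 1: GGXGGX
  Step 2: GGXGGXXGGXGGXX
Matches the given result.

Answer: GGX


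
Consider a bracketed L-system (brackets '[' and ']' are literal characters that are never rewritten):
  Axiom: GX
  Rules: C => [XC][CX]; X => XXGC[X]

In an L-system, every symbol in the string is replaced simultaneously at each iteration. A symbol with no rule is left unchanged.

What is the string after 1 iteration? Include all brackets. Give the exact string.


Answer: GXXGC[X]

Derivation:
Step 0: GX
Step 1: GXXGC[X]


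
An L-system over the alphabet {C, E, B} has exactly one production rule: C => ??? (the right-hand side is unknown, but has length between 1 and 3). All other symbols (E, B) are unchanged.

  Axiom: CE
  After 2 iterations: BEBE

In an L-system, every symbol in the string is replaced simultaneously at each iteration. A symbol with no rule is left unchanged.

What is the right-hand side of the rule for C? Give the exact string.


Trying C => BEB:
  Step 0: CE
  Step 1: BEBE
  Step 2: BEBE
Matches the given result.

Answer: BEB


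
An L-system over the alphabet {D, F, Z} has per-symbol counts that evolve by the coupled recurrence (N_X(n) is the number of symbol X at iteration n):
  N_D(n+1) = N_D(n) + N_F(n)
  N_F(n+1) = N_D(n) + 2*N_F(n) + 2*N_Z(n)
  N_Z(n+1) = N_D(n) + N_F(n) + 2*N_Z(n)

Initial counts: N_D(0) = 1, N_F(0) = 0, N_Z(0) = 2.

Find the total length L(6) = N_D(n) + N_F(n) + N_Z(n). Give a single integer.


Step 0: N_D=1, N_F=0, N_Z=2, L=3
Step 1: N_D=1, N_F=5, N_Z=5, L=11
Step 2: N_D=6, N_F=21, N_Z=16, L=43
Step 3: N_D=27, N_F=80, N_Z=59, L=166
Step 4: N_D=107, N_F=305, N_Z=225, L=637
Step 5: N_D=412, N_F=1167, N_Z=862, L=2441
Step 6: N_D=1579, N_F=4470, N_Z=3303, L=9352

Answer: 9352


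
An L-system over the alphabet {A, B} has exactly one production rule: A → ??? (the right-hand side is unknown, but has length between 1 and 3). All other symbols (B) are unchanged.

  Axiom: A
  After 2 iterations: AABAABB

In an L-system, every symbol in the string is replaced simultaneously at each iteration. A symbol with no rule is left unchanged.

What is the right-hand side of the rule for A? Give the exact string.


Answer: AAB

Derivation:
Trying A → AAB:
  Step 0: A
  Step 1: AAB
  Step 2: AABAABB
Matches the given result.


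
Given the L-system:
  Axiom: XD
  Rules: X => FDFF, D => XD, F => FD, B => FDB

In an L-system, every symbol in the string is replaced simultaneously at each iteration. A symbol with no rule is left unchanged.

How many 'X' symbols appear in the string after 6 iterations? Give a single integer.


Answer: 76

Derivation:
Step 0: XD  (1 'X')
Step 1: FDFFXD  (1 'X')
Step 2: FDXDFDFDFDFFXD  (2 'X')
Step 3: FDXDFDFFXDFDXDFDXDFDXDFDFDFDFFXD  (6 'X')
Step 4: FDXDFDFFXDFDXDFDFDFDFFXDFDXDFDFFXDFDXDFDFFXDFDXDFDFFXDFDXDFDXDFDXDFDFDFDFFXD  (14 'X')
Step 5: FDXDFDFFXDFDXDFDFDFDFFXDFDXDFDFFXDFDXDFDXDFDXDFDFDFDFFXDFDXDFDFFXDFDXDFDFDFDFFXDFDXDFDFFXDFDXDFDFDFDFFXDFDXDFDFFXDFDXDFDFDFDFFXDFDXDFDFFXDFDXDFDFFXDFDXDFDFFXDFDXDFDXDFDXDFDFDFDFFXD  (32 'X')
Step 6: FDXDFDFFXDFDXDFDFDFDFFXDFDXDFDFFXDFDXDFDXDFDXDFDFDFDFFXDFDXDFDFFXDFDXDFDFDFDFFXDFDXDFDFFXDFDXDFDFFXDFDXDFDFFXDFDXDFDXDFDXDFDFDFDFFXDFDXDFDFFXDFDXDFDFDFDFFXDFDXDFDFFXDFDXDFDXDFDXDFDFDFDFFXDFDXDFDFFXDFDXDFDFDFDFFXDFDXDFDFFXDFDXDFDXDFDXDFDFDFDFFXDFDXDFDFFXDFDXDFDFDFDFFXDFDXDFDFFXDFDXDFDXDFDXDFDFDFDFFXDFDXDFDFFXDFDXDFDFDFDFFXDFDXDFDFFXDFDXDFDFDFDFFXDFDXDFDFFXDFDXDFDFDFDFFXDFDXDFDFFXDFDXDFDFFXDFDXDFDFFXDFDXDFDXDFDXDFDFDFDFFXD  (76 'X')


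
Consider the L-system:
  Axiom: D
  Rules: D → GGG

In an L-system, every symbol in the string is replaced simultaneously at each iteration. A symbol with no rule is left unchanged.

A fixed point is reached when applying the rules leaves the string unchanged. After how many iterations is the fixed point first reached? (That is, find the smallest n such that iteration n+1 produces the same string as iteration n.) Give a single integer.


Step 0: D
Step 1: GGG
Step 2: GGG  (unchanged — fixed point at step 1)

Answer: 1


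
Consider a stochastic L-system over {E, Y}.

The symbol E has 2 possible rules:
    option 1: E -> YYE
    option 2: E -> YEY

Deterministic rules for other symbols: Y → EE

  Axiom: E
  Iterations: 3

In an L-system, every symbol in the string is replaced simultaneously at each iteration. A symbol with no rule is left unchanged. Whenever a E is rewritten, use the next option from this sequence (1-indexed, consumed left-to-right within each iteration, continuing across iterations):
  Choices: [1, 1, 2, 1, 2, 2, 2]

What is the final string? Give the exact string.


Answer: YEYYYEYEYYEYEEEEYEY

Derivation:
Step 0: E
Step 1: YYE  (used choices [1])
Step 2: EEEEYYE  (used choices [1])
Step 3: YEYYYEYEYYEYEEEEYEY  (used choices [2, 1, 2, 2, 2])


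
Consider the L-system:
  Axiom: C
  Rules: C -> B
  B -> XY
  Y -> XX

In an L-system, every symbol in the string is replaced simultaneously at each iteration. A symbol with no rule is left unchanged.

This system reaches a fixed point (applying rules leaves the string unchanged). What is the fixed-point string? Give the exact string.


Answer: XXX

Derivation:
Step 0: C
Step 1: B
Step 2: XY
Step 3: XXX
Step 4: XXX  (unchanged — fixed point at step 3)


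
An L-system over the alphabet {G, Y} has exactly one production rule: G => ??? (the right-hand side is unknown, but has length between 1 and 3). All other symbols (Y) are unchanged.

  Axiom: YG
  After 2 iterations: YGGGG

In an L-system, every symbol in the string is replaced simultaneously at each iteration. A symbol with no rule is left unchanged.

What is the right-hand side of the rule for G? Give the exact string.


Trying G => GG:
  Step 0: YG
  Step 1: YGG
  Step 2: YGGGG
Matches the given result.

Answer: GG


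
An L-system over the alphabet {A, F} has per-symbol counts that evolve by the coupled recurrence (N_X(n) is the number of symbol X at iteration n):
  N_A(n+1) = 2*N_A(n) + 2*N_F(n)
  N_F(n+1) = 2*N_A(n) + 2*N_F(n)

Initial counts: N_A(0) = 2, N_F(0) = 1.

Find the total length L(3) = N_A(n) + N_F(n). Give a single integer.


Step 0: N_A=2, N_F=1, L=3
Step 1: N_A=6, N_F=6, L=12
Step 2: N_A=24, N_F=24, L=48
Step 3: N_A=96, N_F=96, L=192

Answer: 192


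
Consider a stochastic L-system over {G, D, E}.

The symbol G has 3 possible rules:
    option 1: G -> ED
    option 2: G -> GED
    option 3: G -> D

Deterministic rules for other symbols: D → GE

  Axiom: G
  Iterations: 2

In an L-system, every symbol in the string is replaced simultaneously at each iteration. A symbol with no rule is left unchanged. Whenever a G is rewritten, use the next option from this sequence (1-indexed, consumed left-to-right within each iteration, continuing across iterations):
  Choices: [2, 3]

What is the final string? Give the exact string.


Step 0: G
Step 1: GED  (used choices [2])
Step 2: DEGE  (used choices [3])

Answer: DEGE


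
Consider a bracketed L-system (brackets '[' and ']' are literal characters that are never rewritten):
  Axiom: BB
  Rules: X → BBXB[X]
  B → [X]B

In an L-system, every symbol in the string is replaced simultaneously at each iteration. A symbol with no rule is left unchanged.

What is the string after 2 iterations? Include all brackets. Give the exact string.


Step 0: BB
Step 1: [X]B[X]B
Step 2: [BBXB[X]][X]B[BBXB[X]][X]B

Answer: [BBXB[X]][X]B[BBXB[X]][X]B


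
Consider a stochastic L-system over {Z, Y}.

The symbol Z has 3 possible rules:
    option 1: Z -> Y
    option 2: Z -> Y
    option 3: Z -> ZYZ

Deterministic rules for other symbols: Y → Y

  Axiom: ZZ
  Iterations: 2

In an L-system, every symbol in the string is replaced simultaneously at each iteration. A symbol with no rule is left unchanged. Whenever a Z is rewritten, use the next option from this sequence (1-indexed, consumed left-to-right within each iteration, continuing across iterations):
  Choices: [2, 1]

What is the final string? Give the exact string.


Step 0: ZZ
Step 1: YY  (used choices [2, 1])
Step 2: YY  (used choices [])

Answer: YY


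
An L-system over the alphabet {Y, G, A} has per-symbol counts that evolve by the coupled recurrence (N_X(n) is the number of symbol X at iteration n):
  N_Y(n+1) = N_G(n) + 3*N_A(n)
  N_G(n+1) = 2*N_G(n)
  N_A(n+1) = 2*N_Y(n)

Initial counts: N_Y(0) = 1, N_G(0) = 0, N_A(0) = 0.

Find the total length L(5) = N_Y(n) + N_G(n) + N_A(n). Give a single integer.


Answer: 72

Derivation:
Step 0: N_Y=1, N_G=0, N_A=0, L=1
Step 1: N_Y=0, N_G=0, N_A=2, L=2
Step 2: N_Y=6, N_G=0, N_A=0, L=6
Step 3: N_Y=0, N_G=0, N_A=12, L=12
Step 4: N_Y=36, N_G=0, N_A=0, L=36
Step 5: N_Y=0, N_G=0, N_A=72, L=72


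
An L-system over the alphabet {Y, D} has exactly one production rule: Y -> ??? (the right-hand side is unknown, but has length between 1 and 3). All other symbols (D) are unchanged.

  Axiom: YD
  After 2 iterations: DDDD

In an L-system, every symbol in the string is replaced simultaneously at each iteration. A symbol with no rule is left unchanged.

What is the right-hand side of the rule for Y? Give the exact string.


Answer: DDD

Derivation:
Trying Y -> DDD:
  Step 0: YD
  Step 1: DDDD
  Step 2: DDDD
Matches the given result.


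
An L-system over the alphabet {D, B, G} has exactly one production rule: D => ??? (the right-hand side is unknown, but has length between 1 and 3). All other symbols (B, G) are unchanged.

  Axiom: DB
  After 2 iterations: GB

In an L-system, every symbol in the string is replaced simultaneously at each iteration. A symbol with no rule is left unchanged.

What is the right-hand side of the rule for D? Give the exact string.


Trying D => G:
  Step 0: DB
  Step 1: GB
  Step 2: GB
Matches the given result.

Answer: G


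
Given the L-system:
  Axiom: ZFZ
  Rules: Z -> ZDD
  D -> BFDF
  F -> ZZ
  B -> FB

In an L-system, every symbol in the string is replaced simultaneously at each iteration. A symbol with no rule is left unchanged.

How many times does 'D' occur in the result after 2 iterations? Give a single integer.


Step 0: ZFZ  (0 'D')
Step 1: ZDDZZZDD  (4 'D')
Step 2: ZDDBFDFBFDFZDDZDDZDDBFDFBFDF  (12 'D')

Answer: 12


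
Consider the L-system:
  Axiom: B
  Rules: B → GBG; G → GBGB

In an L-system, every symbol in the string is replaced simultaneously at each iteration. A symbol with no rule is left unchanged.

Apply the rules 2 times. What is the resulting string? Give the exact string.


Answer: GBGBGBGGBGB

Derivation:
Step 0: B
Step 1: GBG
Step 2: GBGBGBGGBGB


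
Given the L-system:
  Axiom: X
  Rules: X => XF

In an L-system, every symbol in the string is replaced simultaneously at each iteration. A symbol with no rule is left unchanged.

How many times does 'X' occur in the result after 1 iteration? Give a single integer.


Answer: 1

Derivation:
Step 0: X  (1 'X')
Step 1: XF  (1 'X')


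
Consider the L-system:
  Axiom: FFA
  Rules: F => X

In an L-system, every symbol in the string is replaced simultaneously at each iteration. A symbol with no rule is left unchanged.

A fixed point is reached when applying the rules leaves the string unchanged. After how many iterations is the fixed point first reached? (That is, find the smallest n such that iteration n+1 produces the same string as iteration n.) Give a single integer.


Step 0: FFA
Step 1: XXA
Step 2: XXA  (unchanged — fixed point at step 1)

Answer: 1


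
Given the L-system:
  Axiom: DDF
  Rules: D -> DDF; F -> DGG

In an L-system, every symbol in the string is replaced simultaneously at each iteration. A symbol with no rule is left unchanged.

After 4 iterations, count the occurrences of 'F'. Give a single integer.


Answer: 29

Derivation:
Step 0: DDF  (1 'F')
Step 1: DDFDDFDGG  (2 'F')
Step 2: DDFDDFDGGDDFDDFDGGDDFGG  (5 'F')
Step 3: DDFDDFDGGDDFDDFDGGDDFGGDDFDDFDGGDDFDDFDGGDDFGGDDFDDFDGGGG  (12 'F')
Step 4: DDFDDFDGGDDFDDFDGGDDFGGDDFDDFDGGDDFDDFDGGDDFGGDDFDDFDGGGGDDFDDFDGGDDFDDFDGGDDFGGDDFDDFDGGDDFDDFDGGDDFGGDDFDDFDGGGGDDFDDFDGGDDFDDFDGGDDFGGGG  (29 'F')


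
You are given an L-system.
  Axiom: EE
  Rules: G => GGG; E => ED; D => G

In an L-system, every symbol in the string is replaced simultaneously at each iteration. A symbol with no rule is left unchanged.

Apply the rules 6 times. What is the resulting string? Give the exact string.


Step 0: EE
Step 1: EDED
Step 2: EDGEDG
Step 3: EDGGGGEDGGGG
Step 4: EDGGGGGGGGGGGGGEDGGGGGGGGGGGGG
Step 5: EDGGGGGGGGGGGGGGGGGGGGGGGGGGGGGGGGGGGGGGGGEDGGGGGGGGGGGGGGGGGGGGGGGGGGGGGGGGGGGGGGGG
Step 6: EDGGGGGGGGGGGGGGGGGGGGGGGGGGGGGGGGGGGGGGGGGGGGGGGGGGGGGGGGGGGGGGGGGGGGGGGGGGGGGGGGGGGGGGGGGGGGGGGGGGGGGGGGGGGGGGGGGGGGGGGGGEDGGGGGGGGGGGGGGGGGGGGGGGGGGGGGGGGGGGGGGGGGGGGGGGGGGGGGGGGGGGGGGGGGGGGGGGGGGGGGGGGGGGGGGGGGGGGGGGGGGGGGGGGGGGGGGGGGGGGGGGGG

Answer: EDGGGGGGGGGGGGGGGGGGGGGGGGGGGGGGGGGGGGGGGGGGGGGGGGGGGGGGGGGGGGGGGGGGGGGGGGGGGGGGGGGGGGGGGGGGGGGGGGGGGGGGGGGGGGGGGGGGGGGGGGGEDGGGGGGGGGGGGGGGGGGGGGGGGGGGGGGGGGGGGGGGGGGGGGGGGGGGGGGGGGGGGGGGGGGGGGGGGGGGGGGGGGGGGGGGGGGGGGGGGGGGGGGGGGGGGGGGGGGGGGGGGG


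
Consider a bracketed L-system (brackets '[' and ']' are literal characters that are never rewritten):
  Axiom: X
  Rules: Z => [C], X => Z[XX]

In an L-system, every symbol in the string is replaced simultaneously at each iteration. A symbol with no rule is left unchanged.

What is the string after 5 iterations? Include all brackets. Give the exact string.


Step 0: X
Step 1: Z[XX]
Step 2: [C][Z[XX]Z[XX]]
Step 3: [C][[C][Z[XX]Z[XX]][C][Z[XX]Z[XX]]]
Step 4: [C][[C][[C][Z[XX]Z[XX]][C][Z[XX]Z[XX]]][C][[C][Z[XX]Z[XX]][C][Z[XX]Z[XX]]]]
Step 5: [C][[C][[C][[C][Z[XX]Z[XX]][C][Z[XX]Z[XX]]][C][[C][Z[XX]Z[XX]][C][Z[XX]Z[XX]]]][C][[C][[C][Z[XX]Z[XX]][C][Z[XX]Z[XX]]][C][[C][Z[XX]Z[XX]][C][Z[XX]Z[XX]]]]]

Answer: [C][[C][[C][[C][Z[XX]Z[XX]][C][Z[XX]Z[XX]]][C][[C][Z[XX]Z[XX]][C][Z[XX]Z[XX]]]][C][[C][[C][Z[XX]Z[XX]][C][Z[XX]Z[XX]]][C][[C][Z[XX]Z[XX]][C][Z[XX]Z[XX]]]]]
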